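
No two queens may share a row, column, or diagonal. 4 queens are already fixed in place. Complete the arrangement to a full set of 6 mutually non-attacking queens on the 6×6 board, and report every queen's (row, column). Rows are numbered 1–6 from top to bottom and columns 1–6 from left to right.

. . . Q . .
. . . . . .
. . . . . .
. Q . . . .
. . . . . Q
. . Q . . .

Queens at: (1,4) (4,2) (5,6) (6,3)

(1,4) (2,1) (3,5) (4,2) (5,6) (6,3)

Row 2: attacked by (1,4)→{3,4,5}; (4,2)→{2,4}; (5,6)→{3,6}; (6,3)→{3}. Safe: 1. Place at column 1.
Row 3: attacked by (1,4)→{2,4,6}; (2,1)→{1,2}; (4,2)→{1,2,3}; (5,6)→{4,6}; (6,3)→{3,6}. Safe: 5. Place at column 5.
Columns [4, 1, 5, 2, 6, 3], r−c [-3, 1, -2, 2, -1, 3], r+c [5, 3, 8, 6, 11, 9] are all distinct, so no two queens attack.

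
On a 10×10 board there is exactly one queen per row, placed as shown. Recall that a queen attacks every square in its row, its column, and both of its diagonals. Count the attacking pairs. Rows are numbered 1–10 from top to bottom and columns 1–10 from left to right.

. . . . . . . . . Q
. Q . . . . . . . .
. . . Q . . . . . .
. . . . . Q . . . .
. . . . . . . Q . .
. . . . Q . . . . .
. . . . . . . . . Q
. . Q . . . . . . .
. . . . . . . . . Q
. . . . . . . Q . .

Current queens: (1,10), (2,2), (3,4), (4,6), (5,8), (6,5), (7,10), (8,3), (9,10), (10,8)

9

Same column: (1,10)–(7,10) (column 10); (1,10)–(9,10) (column 10); (5,8)–(10,8) (column 8); (7,10)–(9,10) (column 10).
Same diagonal: (1,10)–(6,5) (|1−6| = |10−5| = 5); (1,10)–(8,3) (|1−8| = |10−3| = 7); (3,4)–(9,10) (|3−9| = |4−10| = 6); (5,8)–(7,10) (|5−7| = |8−10| = 2); (6,5)–(8,3) (|6−8| = |5−3| = 2).
Total attacking pairs: 9.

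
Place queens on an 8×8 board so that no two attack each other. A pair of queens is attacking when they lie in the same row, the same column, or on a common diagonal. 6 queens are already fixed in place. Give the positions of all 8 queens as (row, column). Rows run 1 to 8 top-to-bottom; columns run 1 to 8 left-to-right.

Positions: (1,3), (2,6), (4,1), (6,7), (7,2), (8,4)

(1,3) (2,6) (3,8) (4,1) (5,5) (6,7) (7,2) (8,4)

Row 3: attacked by (1,3)→{1,3,5}; (2,6)→{5,6,7}; (4,1)→{1,2}; (6,7)→{4,7}; (7,2)→{2,6}; (8,4)→{4}. Safe: 8. Place at column 8.
Row 5: attacked by (1,3)→{3,7}; (2,6)→{3,6}; (3,8)→{6,8}; (4,1)→{1,2}; (6,7)→{6,7,8}; (7,2)→{2,4}; (8,4)→{1,4,7}. Safe: 5. Place at column 5.
Columns [3, 6, 8, 1, 5, 7, 2, 4], r−c [-2, -4, -5, 3, 0, -1, 5, 4], r+c [4, 8, 11, 5, 10, 13, 9, 12] are all distinct, so no two queens attack.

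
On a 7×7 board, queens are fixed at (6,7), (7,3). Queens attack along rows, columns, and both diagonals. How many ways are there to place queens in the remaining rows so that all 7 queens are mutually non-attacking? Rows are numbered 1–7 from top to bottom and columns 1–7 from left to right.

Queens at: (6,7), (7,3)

Branch on row 1: col 1 → 0; col 4 → 0; col 5 → 1; col 6 → 1.
Sum: 0 + 0 + 1 + 1 = 2.

2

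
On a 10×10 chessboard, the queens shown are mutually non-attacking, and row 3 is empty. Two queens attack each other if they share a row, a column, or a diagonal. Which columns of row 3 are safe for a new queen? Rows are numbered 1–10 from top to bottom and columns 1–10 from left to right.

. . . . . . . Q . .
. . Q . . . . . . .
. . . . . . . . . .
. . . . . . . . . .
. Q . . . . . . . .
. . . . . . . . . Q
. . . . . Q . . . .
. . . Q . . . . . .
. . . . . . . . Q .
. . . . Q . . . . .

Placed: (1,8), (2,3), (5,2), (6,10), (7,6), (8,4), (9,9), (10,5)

columns 1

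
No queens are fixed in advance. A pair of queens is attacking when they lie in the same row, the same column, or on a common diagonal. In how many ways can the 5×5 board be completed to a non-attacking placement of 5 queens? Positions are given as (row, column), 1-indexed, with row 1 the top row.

10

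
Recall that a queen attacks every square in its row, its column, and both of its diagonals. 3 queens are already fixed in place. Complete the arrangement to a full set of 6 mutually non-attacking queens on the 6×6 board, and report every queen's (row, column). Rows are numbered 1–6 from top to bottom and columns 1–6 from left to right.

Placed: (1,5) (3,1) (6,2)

(1,5) (2,3) (3,1) (4,6) (5,4) (6,2)

Row 2: attacked by (1,5)→{4,5,6}; (3,1)→{1,2}; (6,2)→{2,6}. Safe: 3. Place at column 3.
Row 4: attacked by (1,5)→{2,5}; (2,3)→{1,3,5}; (3,1)→{1,2}; (6,2)→{2,4}. Safe: 6. Place at column 6.
Row 5: attacked by (1,5)→{1,5}; (2,3)→{3,6}; (3,1)→{1,3}; (4,6)→{5,6}; (6,2)→{1,2,3}. Safe: 4. Place at column 4.
Columns [5, 3, 1, 6, 4, 2], r−c [-4, -1, 2, -2, 1, 4], r+c [6, 5, 4, 10, 9, 8] are all distinct, so no two queens attack.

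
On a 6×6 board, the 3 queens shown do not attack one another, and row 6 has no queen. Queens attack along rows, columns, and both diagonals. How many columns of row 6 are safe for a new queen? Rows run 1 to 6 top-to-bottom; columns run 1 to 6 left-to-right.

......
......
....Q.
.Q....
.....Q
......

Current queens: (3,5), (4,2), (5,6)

2

(3,5) attacks row 6 at column 5 and diagonals 2.
(4,2) attacks row 6 at column 2 and diagonals 4.
(5,6) attacks row 6 at column 6 and diagonals 5.
Attacked columns: {2, 4, 5, 6}. Safe: {1, 3}.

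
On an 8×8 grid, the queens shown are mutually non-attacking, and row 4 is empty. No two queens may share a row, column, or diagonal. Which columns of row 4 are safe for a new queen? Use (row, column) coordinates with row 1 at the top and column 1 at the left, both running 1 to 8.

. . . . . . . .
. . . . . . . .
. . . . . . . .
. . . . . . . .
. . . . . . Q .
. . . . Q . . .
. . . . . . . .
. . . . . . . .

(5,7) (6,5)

(5,7) attacks row 4 at column 7 and diagonals 6, 8.
(6,5) attacks row 4 at column 5 and diagonals 3, 7.
Attacked columns: {3, 5, 6, 7, 8}. Safe: {1, 2, 4}.

columns 1, 2, 4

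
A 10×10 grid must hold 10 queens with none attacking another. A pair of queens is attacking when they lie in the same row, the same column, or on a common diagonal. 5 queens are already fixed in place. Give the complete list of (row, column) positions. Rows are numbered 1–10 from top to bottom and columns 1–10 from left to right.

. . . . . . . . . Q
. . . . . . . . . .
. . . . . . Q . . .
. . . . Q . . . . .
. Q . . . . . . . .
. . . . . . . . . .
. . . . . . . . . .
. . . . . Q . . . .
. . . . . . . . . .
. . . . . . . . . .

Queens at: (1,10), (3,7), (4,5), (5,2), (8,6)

Row 2: attacked by (1,10)→{9,10}; (3,7)→{6,7,8}; (4,5)→{3,5,7}; (5,2)→{2,5}; (8,6)→{6}. Safe: 1, 4. Place at column 4.
Row 6: attacked by (1,10)→{5,10}; (2,4)→{4,8}; (3,7)→{4,7,10}; (4,5)→{3,5,7}; (5,2)→{1,2,3}; (8,6)→{4,6,8}. Safe: 9. Place at column 9.
Row 7: attacked by (1,10)→{4,10}; (2,4)→{4,9}; (3,7)→{3,7}; (4,5)→{2,5,8}; (5,2)→{2,4}; (6,9)→{8,9,10}; (8,6)→{5,6,7}. Safe: 1. Place at column 1.
Row 9: attacked by (1,10)→{2,10}; (2,4)→{4}; (3,7)→{1,7}; (4,5)→{5,10}; (5,2)→{2,6}; (6,9)→{6,9}; (7,1)→{1,3}; (8,6)→{5,6,7}. Safe: 8. Place at column 8.
Row 10: attacked by (1,10)→{1,10}; (2,4)→{4}; (3,7)→{7}; (4,5)→{5}; (5,2)→{2,7}; (6,9)→{5,9}; (7,1)→{1,4}; (8,6)→{4,6,8}; (9,8)→{7,8,9}. Safe: 3. Place at column 3.
Columns [10, 4, 7, 5, 2, 9, 1, 6, 8, 3], r−c [-9, -2, -4, -1, 3, -3, 6, 2, 1, 7], r+c [11, 6, 10, 9, 7, 15, 8, 14, 17, 13] are all distinct, so no two queens attack.

(1,10) (2,4) (3,7) (4,5) (5,2) (6,9) (7,1) (8,6) (9,8) (10,3)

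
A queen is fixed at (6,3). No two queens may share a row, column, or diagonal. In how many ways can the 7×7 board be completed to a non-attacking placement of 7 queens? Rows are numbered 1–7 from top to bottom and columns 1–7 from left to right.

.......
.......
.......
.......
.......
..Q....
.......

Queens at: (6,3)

6

Branch on row 1: col 1 → 0; col 2 → 3; col 4 → 1; col 5 → 0; col 6 → 1; col 7 → 1.
Sum: 0 + 3 + 1 + 0 + 1 + 1 = 6.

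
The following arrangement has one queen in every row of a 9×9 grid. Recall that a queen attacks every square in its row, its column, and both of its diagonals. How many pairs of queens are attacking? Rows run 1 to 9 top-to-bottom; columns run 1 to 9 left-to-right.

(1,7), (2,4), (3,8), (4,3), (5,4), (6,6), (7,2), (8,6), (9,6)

Same column: (2,4)–(5,4) (column 4); (6,6)–(8,6) (column 6); (6,6)–(9,6) (column 6); (8,6)–(9,6) (column 6).
Same diagonal: (4,3)–(5,4) (|4−5| = |3−4| = 1); (5,4)–(7,2) (|5−7| = |4−2| = 2).
Total attacking pairs: 6.

6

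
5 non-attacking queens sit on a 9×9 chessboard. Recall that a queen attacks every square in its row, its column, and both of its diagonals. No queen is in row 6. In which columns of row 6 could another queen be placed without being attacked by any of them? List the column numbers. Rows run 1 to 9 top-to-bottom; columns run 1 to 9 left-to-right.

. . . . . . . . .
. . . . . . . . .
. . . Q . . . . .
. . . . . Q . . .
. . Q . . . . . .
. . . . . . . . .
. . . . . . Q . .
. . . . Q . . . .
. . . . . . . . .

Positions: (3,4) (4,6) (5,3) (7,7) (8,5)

(3,4) attacks row 6 at column 4 and diagonals 1, 7.
(4,6) attacks row 6 at column 6 and diagonals 4, 8.
(5,3) attacks row 6 at column 3 and diagonals 2, 4.
(7,7) attacks row 6 at column 7 and diagonals 6, 8.
(8,5) attacks row 6 at column 5 and diagonals 3, 7.
Attacked columns: {1, 2, 3, 4, 5, 6, 7, 8}. Safe: {9}.

columns 9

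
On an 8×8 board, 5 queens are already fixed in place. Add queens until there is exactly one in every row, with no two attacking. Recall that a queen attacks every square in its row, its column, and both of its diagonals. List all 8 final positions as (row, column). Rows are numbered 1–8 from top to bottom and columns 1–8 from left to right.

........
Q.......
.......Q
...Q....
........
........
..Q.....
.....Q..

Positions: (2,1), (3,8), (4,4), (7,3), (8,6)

(1,5) (2,1) (3,8) (4,4) (5,2) (6,7) (7,3) (8,6)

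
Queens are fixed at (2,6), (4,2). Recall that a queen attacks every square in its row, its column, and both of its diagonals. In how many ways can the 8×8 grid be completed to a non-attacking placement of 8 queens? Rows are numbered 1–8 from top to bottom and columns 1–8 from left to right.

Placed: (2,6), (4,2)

Branch on row 1: col 1 → 0; col 3 → 2; col 4 → 1; col 8 → 0.
Sum: 0 + 2 + 1 + 0 = 3.

3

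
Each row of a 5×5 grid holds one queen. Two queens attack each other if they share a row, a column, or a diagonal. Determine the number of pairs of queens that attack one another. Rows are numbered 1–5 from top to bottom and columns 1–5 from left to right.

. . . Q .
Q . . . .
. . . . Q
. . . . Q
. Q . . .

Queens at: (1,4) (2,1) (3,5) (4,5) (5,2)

Same column: (3,5)–(4,5) (column 5).
Total attacking pairs: 1.

1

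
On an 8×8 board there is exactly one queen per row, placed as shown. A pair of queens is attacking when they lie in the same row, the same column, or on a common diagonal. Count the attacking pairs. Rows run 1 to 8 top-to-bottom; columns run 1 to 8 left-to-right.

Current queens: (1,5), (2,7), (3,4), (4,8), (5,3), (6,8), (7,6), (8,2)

2

Same column: (4,8)–(6,8) (column 8).
Same diagonal: (1,5)–(4,8) (|1−4| = |5−8| = 3).
Total attacking pairs: 2.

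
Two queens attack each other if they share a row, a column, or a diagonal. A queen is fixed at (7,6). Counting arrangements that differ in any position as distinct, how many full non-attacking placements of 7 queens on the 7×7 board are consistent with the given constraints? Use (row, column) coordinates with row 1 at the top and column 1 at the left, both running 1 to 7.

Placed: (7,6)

7

Branch on row 1: col 1 → 1; col 2 → 4; col 3 → 1; col 4 → 1; col 5 → 0; col 7 → 0.
Sum: 1 + 4 + 1 + 1 + 0 + 0 = 7.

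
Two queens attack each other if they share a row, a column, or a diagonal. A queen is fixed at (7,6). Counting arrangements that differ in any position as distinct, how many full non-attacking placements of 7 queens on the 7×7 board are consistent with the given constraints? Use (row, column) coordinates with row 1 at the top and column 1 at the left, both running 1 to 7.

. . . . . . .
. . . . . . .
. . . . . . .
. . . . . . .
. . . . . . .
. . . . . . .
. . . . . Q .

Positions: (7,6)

7

Branch on row 1: col 1 → 1; col 2 → 4; col 3 → 1; col 4 → 1; col 5 → 0; col 7 → 0.
Sum: 1 + 4 + 1 + 1 + 0 + 0 = 7.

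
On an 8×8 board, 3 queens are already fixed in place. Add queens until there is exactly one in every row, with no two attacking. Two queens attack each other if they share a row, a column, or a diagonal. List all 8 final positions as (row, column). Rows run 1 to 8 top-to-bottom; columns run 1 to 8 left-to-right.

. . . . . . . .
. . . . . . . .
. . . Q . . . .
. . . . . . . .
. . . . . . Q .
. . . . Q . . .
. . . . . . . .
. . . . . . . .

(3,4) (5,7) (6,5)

Row 1: attacked by (3,4)→{2,4,6}; (5,7)→{3,7}; (6,5)→{5}. Safe: 1, 8. Place at column 8.
Row 2: attacked by (1,8)→{7,8}; (3,4)→{3,4,5}; (5,7)→{4,7}; (6,5)→{1,5}. Safe: 2, 6. Place at column 2.
Row 4: attacked by (1,8)→{5,8}; (2,2)→{2,4}; (3,4)→{3,4,5}; (5,7)→{6,7,8}; (6,5)→{3,5,7}. Safe: 1. Place at column 1.
Row 7: attacked by (1,8)→{2,8}; (2,2)→{2,7}; (3,4)→{4,8}; (4,1)→{1,4}; (5,7)→{5,7}; (6,5)→{4,5,6}. Safe: 3. Place at column 3.
Row 8: attacked by (1,8)→{1,8}; (2,2)→{2,8}; (3,4)→{4}; (4,1)→{1,5}; (5,7)→{4,7}; (6,5)→{3,5,7}; (7,3)→{2,3,4}. Safe: 6. Place at column 6.
Columns [8, 2, 4, 1, 7, 5, 3, 6], r−c [-7, 0, -1, 3, -2, 1, 4, 2], r+c [9, 4, 7, 5, 12, 11, 10, 14] are all distinct, so no two queens attack.

(1,8) (2,2) (3,4) (4,1) (5,7) (6,5) (7,3) (8,6)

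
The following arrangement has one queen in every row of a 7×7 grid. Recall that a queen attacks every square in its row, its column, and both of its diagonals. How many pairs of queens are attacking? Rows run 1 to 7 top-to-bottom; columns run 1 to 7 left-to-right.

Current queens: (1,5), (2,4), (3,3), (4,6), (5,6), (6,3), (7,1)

6

Same column: (3,3)–(6,3) (column 3); (4,6)–(5,6) (column 6).
Same diagonal: (1,5)–(2,4) (|1−2| = |5−4| = 1); (1,5)–(3,3) (|1−3| = |5−3| = 2); (2,4)–(3,3) (|2−3| = |4−3| = 1); (2,4)–(4,6) (|2−4| = |4−6| = 2).
Total attacking pairs: 6.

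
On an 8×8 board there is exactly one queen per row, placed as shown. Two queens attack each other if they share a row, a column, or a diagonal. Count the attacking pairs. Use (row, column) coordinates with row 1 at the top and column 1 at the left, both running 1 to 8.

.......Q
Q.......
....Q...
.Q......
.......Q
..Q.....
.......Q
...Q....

Same column: (1,8)–(5,8) (column 8); (1,8)–(7,8) (column 8); (5,8)–(7,8) (column 8).
Same diagonal: (1,8)–(6,3) (|1−6| = |8−3| = 5).
Total attacking pairs: 4.

4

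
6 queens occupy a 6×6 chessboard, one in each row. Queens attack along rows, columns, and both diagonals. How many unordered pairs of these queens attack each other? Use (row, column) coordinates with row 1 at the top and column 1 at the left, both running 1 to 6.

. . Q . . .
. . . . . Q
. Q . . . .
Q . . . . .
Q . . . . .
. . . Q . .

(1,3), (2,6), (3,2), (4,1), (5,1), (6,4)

2

Same column: (4,1)–(5,1) (column 1).
Same diagonal: (3,2)–(4,1) (|3−4| = |2−1| = 1).
Total attacking pairs: 2.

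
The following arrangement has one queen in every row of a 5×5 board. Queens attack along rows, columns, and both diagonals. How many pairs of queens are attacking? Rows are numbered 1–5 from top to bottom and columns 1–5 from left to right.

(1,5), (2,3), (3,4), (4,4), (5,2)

Same column: (3,4)–(4,4) (column 4).
Same diagonal: (2,3)–(3,4) (|2−3| = |3−4| = 1); (3,4)–(5,2) (|3−5| = |4−2| = 2).
Total attacking pairs: 3.

3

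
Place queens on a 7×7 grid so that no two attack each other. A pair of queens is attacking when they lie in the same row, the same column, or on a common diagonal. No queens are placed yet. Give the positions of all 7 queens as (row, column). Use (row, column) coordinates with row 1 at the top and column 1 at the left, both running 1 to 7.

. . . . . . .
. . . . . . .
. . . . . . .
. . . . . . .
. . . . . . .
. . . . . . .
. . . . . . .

(1,6) (2,2) (3,5) (4,1) (5,4) (6,7) (7,3)

Row 1: Safe: 1, 2, 3, 4, 5, 6, 7. Place at column 6.
Row 2: attacked by (1,6)→{5,6,7}. Safe: 1, 2, 3, 4. Place at column 2.
Row 3: attacked by (1,6)→{4,6}; (2,2)→{1,2,3}. Safe: 5, 7. Place at column 5.
Row 4: attacked by (1,6)→{3,6}; (2,2)→{2,4}; (3,5)→{4,5,6}. Safe: 1, 7. Place at column 1.
Row 5: attacked by (1,6)→{2,6}; (2,2)→{2,5}; (3,5)→{3,5,7}; (4,1)→{1,2}. Safe: 4. Place at column 4.
Row 6: attacked by (1,6)→{1,6}; (2,2)→{2,6}; (3,5)→{2,5}; (4,1)→{1,3}; (5,4)→{3,4,5}. Safe: 7. Place at column 7.
Row 7: attacked by (1,6)→{6}; (2,2)→{2,7}; (3,5)→{1,5}; (4,1)→{1,4}; (5,4)→{2,4,6}; (6,7)→{6,7}. Safe: 3. Place at column 3.
Columns [6, 2, 5, 1, 4, 7, 3], r−c [-5, 0, -2, 3, 1, -1, 4], r+c [7, 4, 8, 5, 9, 13, 10] are all distinct, so no two queens attack.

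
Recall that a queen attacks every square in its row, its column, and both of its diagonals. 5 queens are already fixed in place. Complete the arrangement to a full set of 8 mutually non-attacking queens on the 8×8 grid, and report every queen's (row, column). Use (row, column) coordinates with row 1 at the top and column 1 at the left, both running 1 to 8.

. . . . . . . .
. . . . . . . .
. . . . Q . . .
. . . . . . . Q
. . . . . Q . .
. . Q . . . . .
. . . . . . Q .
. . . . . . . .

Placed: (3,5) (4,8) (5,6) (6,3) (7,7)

(1,4) (2,1) (3,5) (4,8) (5,6) (6,3) (7,7) (8,2)

Row 1: attacked by (3,5)→{3,5,7}; (4,8)→{5,8}; (5,6)→{2,6}; (6,3)→{3,8}; (7,7)→{1,7}. Safe: 4. Place at column 4.
Row 2: attacked by (1,4)→{3,4,5}; (3,5)→{4,5,6}; (4,8)→{6,8}; (5,6)→{3,6}; (6,3)→{3,7}; (7,7)→{2,7}. Safe: 1. Place at column 1.
Row 8: attacked by (1,4)→{4}; (2,1)→{1,7}; (3,5)→{5}; (4,8)→{4,8}; (5,6)→{3,6}; (6,3)→{1,3,5}; (7,7)→{6,7,8}. Safe: 2. Place at column 2.
Columns [4, 1, 5, 8, 6, 3, 7, 2], r−c [-3, 1, -2, -4, -1, 3, 0, 6], r+c [5, 3, 8, 12, 11, 9, 14, 10] are all distinct, so no two queens attack.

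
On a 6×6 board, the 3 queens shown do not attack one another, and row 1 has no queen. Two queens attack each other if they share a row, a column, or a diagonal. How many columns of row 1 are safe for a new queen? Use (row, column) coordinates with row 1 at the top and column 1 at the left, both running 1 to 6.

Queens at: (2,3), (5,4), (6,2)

3

(2,3) attacks row 1 at column 3 and diagonals 2, 4.
(5,4) attacks row 1 at column 4.
(6,2) attacks row 1 at column 2.
Attacked columns: {2, 3, 4}. Safe: {1, 5, 6}.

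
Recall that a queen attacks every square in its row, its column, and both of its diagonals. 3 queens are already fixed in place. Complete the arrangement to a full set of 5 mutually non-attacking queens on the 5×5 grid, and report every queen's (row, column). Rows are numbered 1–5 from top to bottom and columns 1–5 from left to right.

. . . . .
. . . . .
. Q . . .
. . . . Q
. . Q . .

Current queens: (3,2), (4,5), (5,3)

(1,1) (2,4) (3,2) (4,5) (5,3)

Row 1: attacked by (3,2)→{2,4}; (4,5)→{2,5}; (5,3)→{3}. Safe: 1. Place at column 1.
Row 2: attacked by (1,1)→{1,2}; (3,2)→{1,2,3}; (4,5)→{3,5}; (5,3)→{3}. Safe: 4. Place at column 4.
Columns [1, 4, 2, 5, 3], r−c [0, -2, 1, -1, 2], r+c [2, 6, 5, 9, 8] are all distinct, so no two queens attack.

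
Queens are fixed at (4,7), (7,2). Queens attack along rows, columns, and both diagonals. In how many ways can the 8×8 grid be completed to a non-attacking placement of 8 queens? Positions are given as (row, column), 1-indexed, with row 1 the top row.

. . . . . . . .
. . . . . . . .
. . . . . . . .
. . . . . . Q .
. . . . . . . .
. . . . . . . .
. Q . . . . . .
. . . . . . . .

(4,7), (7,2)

Branch on row 1: col 1 → 0; col 3 → 1; col 5 → 0; col 6 → 2.
Sum: 0 + 1 + 0 + 2 = 3.

3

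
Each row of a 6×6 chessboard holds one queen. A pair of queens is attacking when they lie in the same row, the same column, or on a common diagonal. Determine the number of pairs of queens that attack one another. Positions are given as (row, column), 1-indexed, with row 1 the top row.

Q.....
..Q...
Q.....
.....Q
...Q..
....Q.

2

Same column: (1,1)–(3,1) (column 1).
Same diagonal: (5,4)–(6,5) (|5−6| = |4−5| = 1).
Total attacking pairs: 2.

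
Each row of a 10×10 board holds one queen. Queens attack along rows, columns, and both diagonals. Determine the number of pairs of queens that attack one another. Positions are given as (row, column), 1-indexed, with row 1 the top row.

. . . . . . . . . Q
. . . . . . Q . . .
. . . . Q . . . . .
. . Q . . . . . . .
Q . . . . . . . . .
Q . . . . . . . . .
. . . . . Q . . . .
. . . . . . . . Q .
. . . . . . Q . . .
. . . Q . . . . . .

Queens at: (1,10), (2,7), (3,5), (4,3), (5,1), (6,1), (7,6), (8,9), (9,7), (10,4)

4

Same column: (2,7)–(9,7) (column 7); (5,1)–(6,1) (column 1).
Same diagonal: (4,3)–(6,1) (|4−6| = |3−1| = 2); (4,3)–(7,6) (|4−7| = |3−6| = 3).
Total attacking pairs: 4.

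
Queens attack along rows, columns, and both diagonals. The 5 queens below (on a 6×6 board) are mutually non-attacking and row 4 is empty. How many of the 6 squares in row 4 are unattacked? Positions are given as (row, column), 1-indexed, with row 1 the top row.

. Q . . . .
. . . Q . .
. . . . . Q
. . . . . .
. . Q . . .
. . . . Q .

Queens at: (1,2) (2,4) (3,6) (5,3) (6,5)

1

(1,2) attacks row 4 at column 2 and diagonals 5.
(2,4) attacks row 4 at column 4 and diagonals 2, 6.
(3,6) attacks row 4 at column 6 and diagonals 5.
(5,3) attacks row 4 at column 3 and diagonals 2, 4.
(6,5) attacks row 4 at column 5 and diagonals 3.
Attacked columns: {2, 3, 4, 5, 6}. Safe: {1}.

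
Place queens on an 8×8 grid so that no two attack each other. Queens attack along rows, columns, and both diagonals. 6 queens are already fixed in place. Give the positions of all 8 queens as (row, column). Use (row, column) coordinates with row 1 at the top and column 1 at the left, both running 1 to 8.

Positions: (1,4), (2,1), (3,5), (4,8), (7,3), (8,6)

Row 5: attacked by (1,4)→{4,8}; (2,1)→{1,4}; (3,5)→{3,5,7}; (4,8)→{7,8}; (7,3)→{1,3,5}; (8,6)→{3,6}. Safe: 2. Place at column 2.
Row 6: attacked by (1,4)→{4}; (2,1)→{1,5}; (3,5)→{2,5,8}; (4,8)→{6,8}; (5,2)→{1,2,3}; (7,3)→{2,3,4}; (8,6)→{4,6,8}. Safe: 7. Place at column 7.
Columns [4, 1, 5, 8, 2, 7, 3, 6], r−c [-3, 1, -2, -4, 3, -1, 4, 2], r+c [5, 3, 8, 12, 7, 13, 10, 14] are all distinct, so no two queens attack.

(1,4) (2,1) (3,5) (4,8) (5,2) (6,7) (7,3) (8,6)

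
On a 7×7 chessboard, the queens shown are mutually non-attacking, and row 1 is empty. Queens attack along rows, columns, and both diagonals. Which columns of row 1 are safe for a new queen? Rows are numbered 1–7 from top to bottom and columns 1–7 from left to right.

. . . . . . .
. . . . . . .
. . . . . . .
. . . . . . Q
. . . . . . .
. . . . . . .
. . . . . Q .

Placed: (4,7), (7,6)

columns 1, 2, 3, 5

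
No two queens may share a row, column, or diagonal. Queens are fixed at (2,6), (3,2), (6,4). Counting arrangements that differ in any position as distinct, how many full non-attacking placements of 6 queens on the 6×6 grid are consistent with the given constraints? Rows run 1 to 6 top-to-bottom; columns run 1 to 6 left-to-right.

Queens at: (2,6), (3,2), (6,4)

Branch on row 1: col 1 → 0; col 3 → 1.
Sum: 0 + 1 = 1.

1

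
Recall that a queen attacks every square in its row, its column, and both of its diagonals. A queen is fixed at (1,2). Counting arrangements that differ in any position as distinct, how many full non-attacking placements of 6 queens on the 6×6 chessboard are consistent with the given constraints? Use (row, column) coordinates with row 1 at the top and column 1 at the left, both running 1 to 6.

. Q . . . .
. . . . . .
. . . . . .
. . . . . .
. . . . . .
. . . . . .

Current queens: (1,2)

1

Branch on row 2: col 4 → 1; col 5 → 0; col 6 → 0.
Sum: 1 + 0 + 0 = 1.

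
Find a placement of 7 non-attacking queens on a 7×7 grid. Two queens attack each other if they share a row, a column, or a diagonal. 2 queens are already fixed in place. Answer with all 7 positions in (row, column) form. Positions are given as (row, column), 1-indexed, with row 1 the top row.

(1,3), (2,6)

(1,3) (2,6) (3,2) (4,5) (5,1) (6,4) (7,7)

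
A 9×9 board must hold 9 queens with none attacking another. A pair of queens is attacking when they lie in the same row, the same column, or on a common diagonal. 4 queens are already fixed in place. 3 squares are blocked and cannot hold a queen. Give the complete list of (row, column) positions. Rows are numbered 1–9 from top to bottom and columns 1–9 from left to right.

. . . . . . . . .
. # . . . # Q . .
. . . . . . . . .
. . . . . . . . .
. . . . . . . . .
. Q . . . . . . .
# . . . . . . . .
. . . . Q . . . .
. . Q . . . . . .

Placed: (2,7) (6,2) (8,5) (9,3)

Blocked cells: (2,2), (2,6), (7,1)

Row 1: attacked by (2,7)→{6,7,8}; (6,2)→{2,7}; (8,5)→{5}; (9,3)→{3}. Safe: 1, 4, 9. Place at column 4.
Row 3: attacked by (1,4)→{2,4,6}; (2,7)→{6,7,8}; (6,2)→{2,5}; (8,5)→{5}; (9,3)→{3,9}. Safe: 1. Place at column 1.
Row 4: attacked by (1,4)→{1,4,7}; (2,7)→{5,7,9}; (3,1)→{1,2}; (6,2)→{2,4}; (8,5)→{1,5,9}; (9,3)→{3,8}. Safe: 6. Place at column 6.
Row 5: attacked by (1,4)→{4,8}; (2,7)→{4,7}; (3,1)→{1,3}; (4,6)→{5,6,7}; (6,2)→{1,2,3}; (8,5)→{2,5,8}; (9,3)→{3,7}. Safe: 9. Place at column 9.
Row 7: attacked by (1,4)→{4}; (2,7)→{2,7}; (3,1)→{1,5}; (4,6)→{3,6,9}; (5,9)→{7,9}; (6,2)→{1,2,3}; (8,5)→{4,5,6}; (9,3)→{1,3,5}. Blocked: 1. Safe: 8. Place at column 8.
Columns [4, 7, 1, 6, 9, 2, 8, 5, 3], r−c [-3, -5, 2, -2, -4, 4, -1, 3, 6], r+c [5, 9, 4, 10, 14, 8, 15, 13, 12] are all distinct, so no two queens attack.

(1,4) (2,7) (3,1) (4,6) (5,9) (6,2) (7,8) (8,5) (9,3)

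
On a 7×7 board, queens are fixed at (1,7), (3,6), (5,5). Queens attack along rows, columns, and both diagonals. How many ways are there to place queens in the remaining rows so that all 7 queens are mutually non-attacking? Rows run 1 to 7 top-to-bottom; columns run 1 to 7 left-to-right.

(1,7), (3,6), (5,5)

Branch on row 2: col 1 → 0; col 3 → 1; col 4 → 0.
Sum: 0 + 1 + 0 = 1.

1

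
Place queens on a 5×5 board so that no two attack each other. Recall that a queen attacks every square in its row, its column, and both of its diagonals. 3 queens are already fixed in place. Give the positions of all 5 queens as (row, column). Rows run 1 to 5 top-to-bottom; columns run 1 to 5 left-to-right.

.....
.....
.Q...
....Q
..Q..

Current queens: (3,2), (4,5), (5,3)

Row 1: attacked by (3,2)→{2,4}; (4,5)→{2,5}; (5,3)→{3}. Safe: 1. Place at column 1.
Row 2: attacked by (1,1)→{1,2}; (3,2)→{1,2,3}; (4,5)→{3,5}; (5,3)→{3}. Safe: 4. Place at column 4.
Columns [1, 4, 2, 5, 3], r−c [0, -2, 1, -1, 2], r+c [2, 6, 5, 9, 8] are all distinct, so no two queens attack.

(1,1) (2,4) (3,2) (4,5) (5,3)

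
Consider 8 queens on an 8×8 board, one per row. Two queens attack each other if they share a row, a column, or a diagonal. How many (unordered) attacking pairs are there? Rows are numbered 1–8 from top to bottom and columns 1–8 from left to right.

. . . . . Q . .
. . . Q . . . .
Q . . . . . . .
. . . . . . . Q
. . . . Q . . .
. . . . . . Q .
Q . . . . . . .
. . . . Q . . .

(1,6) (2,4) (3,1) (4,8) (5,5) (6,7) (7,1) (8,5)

Same column: (3,1)–(7,1) (column 1); (5,5)–(8,5) (column 5).
Same diagonal: (6,7)–(8,5) (|6−8| = |7−5| = 2).
Total attacking pairs: 3.

3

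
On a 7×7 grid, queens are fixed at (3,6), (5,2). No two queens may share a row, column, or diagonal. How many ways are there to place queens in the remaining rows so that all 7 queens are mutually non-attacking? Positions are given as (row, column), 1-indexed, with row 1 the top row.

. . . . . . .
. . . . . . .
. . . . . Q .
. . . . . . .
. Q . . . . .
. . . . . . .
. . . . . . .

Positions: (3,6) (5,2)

2

Branch on row 1: col 1 → 0; col 3 → 1; col 5 → 1; col 7 → 0.
Sum: 0 + 1 + 1 + 0 = 2.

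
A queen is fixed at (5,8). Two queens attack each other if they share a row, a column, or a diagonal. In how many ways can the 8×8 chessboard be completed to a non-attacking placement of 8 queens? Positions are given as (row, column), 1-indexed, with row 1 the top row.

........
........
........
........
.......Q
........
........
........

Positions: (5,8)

18

Branch on row 1: col 1 → 1; col 2 → 1; col 3 → 4; col 5 → 5; col 6 → 4; col 7 → 3.
Sum: 1 + 1 + 4 + 5 + 4 + 3 = 18.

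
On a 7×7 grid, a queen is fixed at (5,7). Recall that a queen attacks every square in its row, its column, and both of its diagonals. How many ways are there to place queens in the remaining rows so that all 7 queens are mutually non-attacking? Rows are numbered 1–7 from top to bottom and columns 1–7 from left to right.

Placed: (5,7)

6

Branch on row 1: col 1 → 1; col 2 → 2; col 4 → 0; col 5 → 1; col 6 → 2.
Sum: 1 + 2 + 0 + 1 + 2 = 6.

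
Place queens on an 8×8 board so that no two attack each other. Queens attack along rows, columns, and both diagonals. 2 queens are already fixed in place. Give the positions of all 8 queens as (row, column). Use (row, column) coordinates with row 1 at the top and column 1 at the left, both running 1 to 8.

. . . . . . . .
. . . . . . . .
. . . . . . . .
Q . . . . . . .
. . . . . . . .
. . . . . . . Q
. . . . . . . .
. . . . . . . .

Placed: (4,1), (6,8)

(1,2) (2,5) (3,7) (4,1) (5,3) (6,8) (7,6) (8,4)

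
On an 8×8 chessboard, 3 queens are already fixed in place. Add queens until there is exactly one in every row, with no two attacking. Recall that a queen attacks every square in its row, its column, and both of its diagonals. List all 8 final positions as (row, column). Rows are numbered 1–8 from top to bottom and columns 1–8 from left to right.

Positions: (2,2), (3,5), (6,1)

Row 1: attacked by (2,2)→{1,2,3}; (3,5)→{3,5,7}; (6,1)→{1,6}. Safe: 4, 8. Place at column 4.
Row 4: attacked by (1,4)→{1,4,7}; (2,2)→{2,4}; (3,5)→{4,5,6}; (6,1)→{1,3}. Safe: 8. Place at column 8.
Row 5: attacked by (1,4)→{4,8}; (2,2)→{2,5}; (3,5)→{3,5,7}; (4,8)→{7,8}; (6,1)→{1,2}. Safe: 6. Place at column 6.
Row 7: attacked by (1,4)→{4}; (2,2)→{2,7}; (3,5)→{1,5}; (4,8)→{5,8}; (5,6)→{4,6,8}; (6,1)→{1,2}. Safe: 3. Place at column 3.
Row 8: attacked by (1,4)→{4}; (2,2)→{2,8}; (3,5)→{5}; (4,8)→{4,8}; (5,6)→{3,6}; (6,1)→{1,3}; (7,3)→{2,3,4}. Safe: 7. Place at column 7.
Columns [4, 2, 5, 8, 6, 1, 3, 7], r−c [-3, 0, -2, -4, -1, 5, 4, 1], r+c [5, 4, 8, 12, 11, 7, 10, 15] are all distinct, so no two queens attack.

(1,4) (2,2) (3,5) (4,8) (5,6) (6,1) (7,3) (8,7)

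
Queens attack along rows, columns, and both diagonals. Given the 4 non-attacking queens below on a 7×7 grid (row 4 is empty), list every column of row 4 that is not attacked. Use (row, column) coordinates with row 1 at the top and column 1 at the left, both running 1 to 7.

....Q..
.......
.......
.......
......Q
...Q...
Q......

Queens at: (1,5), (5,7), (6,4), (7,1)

columns 3

(1,5) attacks row 4 at column 5 and diagonals 2.
(5,7) attacks row 4 at column 7 and diagonals 6.
(6,4) attacks row 4 at column 4 and diagonals 2, 6.
(7,1) attacks row 4 at column 1 and diagonals 4.
Attacked columns: {1, 2, 4, 5, 6, 7}. Safe: {3}.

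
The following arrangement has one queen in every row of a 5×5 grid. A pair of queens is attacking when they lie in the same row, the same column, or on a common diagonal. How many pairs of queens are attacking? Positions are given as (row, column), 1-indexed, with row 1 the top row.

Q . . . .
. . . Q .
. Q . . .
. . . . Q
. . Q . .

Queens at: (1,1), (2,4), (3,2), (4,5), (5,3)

0

All columns are distinct and no two queens satisfy |Δrow| = |Δcol|, so no pair attacks.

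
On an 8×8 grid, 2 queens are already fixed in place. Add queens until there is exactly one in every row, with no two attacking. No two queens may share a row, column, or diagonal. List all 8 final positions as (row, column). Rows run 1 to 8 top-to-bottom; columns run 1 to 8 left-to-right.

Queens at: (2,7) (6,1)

Row 1: attacked by (2,7)→{6,7,8}; (6,1)→{1,6}. Safe: 2, 3, 4, 5. Place at column 3.
Row 3: attacked by (1,3)→{1,3,5}; (2,7)→{6,7,8}; (6,1)→{1,4}. Safe: 2. Place at column 2.
Row 4: attacked by (1,3)→{3,6}; (2,7)→{5,7}; (3,2)→{1,2,3}; (6,1)→{1,3}. Safe: 4, 8. Place at column 8.
Row 5: attacked by (1,3)→{3,7}; (2,7)→{4,7}; (3,2)→{2,4}; (4,8)→{7,8}; (6,1)→{1,2}. Safe: 5, 6. Place at column 5.
Row 7: attacked by (1,3)→{3}; (2,7)→{2,7}; (3,2)→{2,6}; (4,8)→{5,8}; (5,5)→{3,5,7}; (6,1)→{1,2}. Safe: 4. Place at column 4.
Row 8: attacked by (1,3)→{3}; (2,7)→{1,7}; (3,2)→{2,7}; (4,8)→{4,8}; (5,5)→{2,5,8}; (6,1)→{1,3}; (7,4)→{3,4,5}. Safe: 6. Place at column 6.
Columns [3, 7, 2, 8, 5, 1, 4, 6], r−c [-2, -5, 1, -4, 0, 5, 3, 2], r+c [4, 9, 5, 12, 10, 7, 11, 14] are all distinct, so no two queens attack.

(1,3) (2,7) (3,2) (4,8) (5,5) (6,1) (7,4) (8,6)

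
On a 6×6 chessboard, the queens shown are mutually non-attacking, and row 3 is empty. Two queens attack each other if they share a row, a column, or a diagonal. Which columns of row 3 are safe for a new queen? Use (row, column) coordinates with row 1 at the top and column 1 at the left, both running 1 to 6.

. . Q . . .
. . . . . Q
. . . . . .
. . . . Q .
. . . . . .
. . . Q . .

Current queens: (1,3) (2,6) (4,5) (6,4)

columns 2

(1,3) attacks row 3 at column 3 and diagonals 1, 5.
(2,6) attacks row 3 at column 6 and diagonals 5.
(4,5) attacks row 3 at column 5 and diagonals 4, 6.
(6,4) attacks row 3 at column 4 and diagonals 1.
Attacked columns: {1, 3, 4, 5, 6}. Safe: {2}.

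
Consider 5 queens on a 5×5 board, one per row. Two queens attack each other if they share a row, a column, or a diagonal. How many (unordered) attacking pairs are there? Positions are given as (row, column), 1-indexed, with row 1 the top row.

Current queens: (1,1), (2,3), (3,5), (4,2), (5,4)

0

All columns are distinct and no two queens satisfy |Δrow| = |Δcol|, so no pair attacks.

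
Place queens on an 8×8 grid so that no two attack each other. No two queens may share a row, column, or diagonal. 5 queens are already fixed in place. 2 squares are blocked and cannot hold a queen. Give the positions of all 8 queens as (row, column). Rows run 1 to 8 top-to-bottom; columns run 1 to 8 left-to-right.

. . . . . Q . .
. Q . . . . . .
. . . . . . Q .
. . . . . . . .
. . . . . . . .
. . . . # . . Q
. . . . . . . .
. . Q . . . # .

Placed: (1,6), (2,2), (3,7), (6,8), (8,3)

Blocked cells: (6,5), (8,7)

(1,6) (2,2) (3,7) (4,1) (5,4) (6,8) (7,5) (8,3)

Row 4: attacked by (1,6)→{3,6}; (2,2)→{2,4}; (3,7)→{6,7,8}; (6,8)→{6,8}; (8,3)→{3,7}. Safe: 1, 5. Place at column 1.
Row 5: attacked by (1,6)→{2,6}; (2,2)→{2,5}; (3,7)→{5,7}; (4,1)→{1,2}; (6,8)→{7,8}; (8,3)→{3,6}. Safe: 4. Place at column 4.
Row 7: attacked by (1,6)→{6}; (2,2)→{2,7}; (3,7)→{3,7}; (4,1)→{1,4}; (5,4)→{2,4,6}; (6,8)→{7,8}; (8,3)→{2,3,4}. Safe: 5. Place at column 5.
Columns [6, 2, 7, 1, 4, 8, 5, 3], r−c [-5, 0, -4, 3, 1, -2, 2, 5], r+c [7, 4, 10, 5, 9, 14, 12, 11] are all distinct, so no two queens attack.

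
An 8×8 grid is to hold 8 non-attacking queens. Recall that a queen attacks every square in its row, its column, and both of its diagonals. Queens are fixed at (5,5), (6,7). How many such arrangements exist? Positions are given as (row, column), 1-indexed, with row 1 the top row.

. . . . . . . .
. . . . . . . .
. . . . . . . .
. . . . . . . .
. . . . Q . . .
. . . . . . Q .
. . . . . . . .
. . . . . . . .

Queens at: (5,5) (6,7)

2

Branch on row 1: col 3 → 1; col 4 → 0; col 6 → 1; col 8 → 0.
Sum: 1 + 0 + 1 + 0 = 2.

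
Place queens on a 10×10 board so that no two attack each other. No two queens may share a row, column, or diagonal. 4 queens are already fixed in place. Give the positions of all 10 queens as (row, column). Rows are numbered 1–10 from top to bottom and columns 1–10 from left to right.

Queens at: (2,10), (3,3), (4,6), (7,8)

(1,4) (2,10) (3,3) (4,6) (5,9) (6,2) (7,8) (8,5) (9,7) (10,1)

Row 1: attacked by (2,10)→{9,10}; (3,3)→{1,3,5}; (4,6)→{3,6,9}; (7,8)→{2,8}. Safe: 4, 7. Place at column 4.
Row 5: attacked by (1,4)→{4,8}; (2,10)→{7,10}; (3,3)→{1,3,5}; (4,6)→{5,6,7}; (7,8)→{6,8,10}. Safe: 2, 9. Place at column 9.
Row 6: attacked by (1,4)→{4,9}; (2,10)→{6,10}; (3,3)→{3,6}; (4,6)→{4,6,8}; (5,9)→{8,9,10}; (7,8)→{7,8,9}. Safe: 1, 2, 5. Place at column 2.
Row 8: attacked by (1,4)→{4}; (2,10)→{4,10}; (3,3)→{3,8}; (4,6)→{2,6,10}; (5,9)→{6,9}; (6,2)→{2,4}; (7,8)→{7,8,9}. Safe: 1, 5. Place at column 5.
Row 9: attacked by (1,4)→{4}; (2,10)→{3,10}; (3,3)→{3,9}; (4,6)→{1,6}; (5,9)→{5,9}; (6,2)→{2,5}; (7,8)→{6,8,10}; (8,5)→{4,5,6}. Safe: 7. Place at column 7.
Row 10: attacked by (1,4)→{4}; (2,10)→{2,10}; (3,3)→{3,10}; (4,6)→{6}; (5,9)→{4,9}; (6,2)→{2,6}; (7,8)→{5,8}; (8,5)→{3,5,7}; (9,7)→{6,7,8}. Safe: 1. Place at column 1.
Columns [4, 10, 3, 6, 9, 2, 8, 5, 7, 1], r−c [-3, -8, 0, -2, -4, 4, -1, 3, 2, 9], r+c [5, 12, 6, 10, 14, 8, 15, 13, 16, 11] are all distinct, so no two queens attack.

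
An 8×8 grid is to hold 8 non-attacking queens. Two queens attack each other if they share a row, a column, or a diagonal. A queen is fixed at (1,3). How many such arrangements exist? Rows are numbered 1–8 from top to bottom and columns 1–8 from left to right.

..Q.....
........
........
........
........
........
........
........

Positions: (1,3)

Branch on row 2: col 1 → 1; col 5 → 4; col 6 → 8; col 7 → 2; col 8 → 1.
Sum: 1 + 4 + 8 + 2 + 1 = 16.

16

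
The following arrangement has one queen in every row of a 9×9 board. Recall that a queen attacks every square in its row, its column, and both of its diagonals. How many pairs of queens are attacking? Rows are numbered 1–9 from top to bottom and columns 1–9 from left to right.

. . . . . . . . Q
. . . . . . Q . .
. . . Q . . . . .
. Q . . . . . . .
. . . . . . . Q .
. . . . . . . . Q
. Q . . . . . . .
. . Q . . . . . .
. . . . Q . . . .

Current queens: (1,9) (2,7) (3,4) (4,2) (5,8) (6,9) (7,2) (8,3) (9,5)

5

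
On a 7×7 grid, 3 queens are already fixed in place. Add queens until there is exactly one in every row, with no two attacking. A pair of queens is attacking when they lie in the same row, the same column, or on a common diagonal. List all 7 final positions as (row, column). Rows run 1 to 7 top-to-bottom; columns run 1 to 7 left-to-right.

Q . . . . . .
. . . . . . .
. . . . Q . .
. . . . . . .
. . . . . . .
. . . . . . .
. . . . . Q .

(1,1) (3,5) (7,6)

(1,1) (2,3) (3,5) (4,7) (5,2) (6,4) (7,6)

Row 2: attacked by (1,1)→{1,2}; (3,5)→{4,5,6}; (7,6)→{1,6}. Safe: 3, 7. Place at column 3.
Row 4: attacked by (1,1)→{1,4}; (2,3)→{1,3,5}; (3,5)→{4,5,6}; (7,6)→{3,6}. Safe: 2, 7. Place at column 7.
Row 5: attacked by (1,1)→{1,5}; (2,3)→{3,6}; (3,5)→{3,5,7}; (4,7)→{6,7}; (7,6)→{4,6}. Safe: 2. Place at column 2.
Row 6: attacked by (1,1)→{1,6}; (2,3)→{3,7}; (3,5)→{2,5}; (4,7)→{5,7}; (5,2)→{1,2,3}; (7,6)→{5,6,7}. Safe: 4. Place at column 4.
Columns [1, 3, 5, 7, 2, 4, 6], r−c [0, -1, -2, -3, 3, 2, 1], r+c [2, 5, 8, 11, 7, 10, 13] are all distinct, so no two queens attack.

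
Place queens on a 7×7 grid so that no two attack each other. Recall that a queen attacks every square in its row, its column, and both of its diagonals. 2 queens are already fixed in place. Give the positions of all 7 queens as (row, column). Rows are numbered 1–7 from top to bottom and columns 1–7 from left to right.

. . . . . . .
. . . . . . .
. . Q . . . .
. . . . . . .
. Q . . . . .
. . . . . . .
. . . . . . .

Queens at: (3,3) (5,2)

(1,4) (2,1) (3,3) (4,6) (5,2) (6,7) (7,5)

Row 1: attacked by (3,3)→{1,3,5}; (5,2)→{2,6}. Safe: 4, 7. Place at column 4.
Row 2: attacked by (1,4)→{3,4,5}; (3,3)→{2,3,4}; (5,2)→{2,5}. Safe: 1, 6, 7. Place at column 1.
Row 4: attacked by (1,4)→{1,4,7}; (2,1)→{1,3}; (3,3)→{2,3,4}; (5,2)→{1,2,3}. Safe: 5, 6. Place at column 6.
Row 6: attacked by (1,4)→{4}; (2,1)→{1,5}; (3,3)→{3,6}; (4,6)→{4,6}; (5,2)→{1,2,3}. Safe: 7. Place at column 7.
Row 7: attacked by (1,4)→{4}; (2,1)→{1,6}; (3,3)→{3,7}; (4,6)→{3,6}; (5,2)→{2,4}; (6,7)→{6,7}. Safe: 5. Place at column 5.
Columns [4, 1, 3, 6, 2, 7, 5], r−c [-3, 1, 0, -2, 3, -1, 2], r+c [5, 3, 6, 10, 7, 13, 12] are all distinct, so no two queens attack.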